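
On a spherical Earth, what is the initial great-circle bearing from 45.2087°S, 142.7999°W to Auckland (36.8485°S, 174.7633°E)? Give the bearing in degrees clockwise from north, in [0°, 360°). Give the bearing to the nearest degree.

Δλ = 174.7633 − -142.7999 = 317.5632°; wrapped into (−180°, 180°]: -42.4368°.
θ = atan2( sin Δλ · cos φ₂ , cos φ₁ · sin φ₂ − sin φ₁ · cos φ₂ · cos Δλ )
  = atan2(-0.53997, -0.00338) = -90.359° → normalised to [0°, 360°): 269.641°.

270°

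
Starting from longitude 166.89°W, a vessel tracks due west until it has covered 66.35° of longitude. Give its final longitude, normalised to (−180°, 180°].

Start at -166.89°; shift −66.35° → -233.24°.
-233.24° lies outside (−180°, 180°]; add 360° → +126.76°.

126.76°E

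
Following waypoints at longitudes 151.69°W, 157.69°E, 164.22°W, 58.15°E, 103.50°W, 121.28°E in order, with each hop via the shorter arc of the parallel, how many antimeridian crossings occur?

Leg 1: -151.69° → +157.69°, shortest Δλ = -50.62° (west) — crosses 180°.
Leg 2: +157.69° → -164.22°, shortest Δλ = 38.09° (east) — crosses 180°.
Leg 3: -164.22° → +58.15°, shortest Δλ = -137.63° (west) — crosses 180°.
Leg 4: +58.15° → -103.50°, shortest Δλ = -161.65° (west) — does not cross 180°.
Leg 5: -103.50° → +121.28°, shortest Δλ = -135.22° (west) — crosses 180°.
Total crossings: 4.

4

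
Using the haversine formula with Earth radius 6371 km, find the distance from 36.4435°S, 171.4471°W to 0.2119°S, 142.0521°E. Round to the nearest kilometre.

Δλ = 142.0521 − -171.4471 = 313.4992°; wrapped into (−180°, 180°]: -46.5008°.
Δφ = -0.2119 − -36.4435 = 36.2316°.
a = sin²(Δφ/2) + cos φ₁ · cos φ₂ · sin²(Δλ/2) = 0.222036.
c = 2·atan2(√a, √(1−a)) = 0.98132 rad → d = 6371·c ≈ 6251.98 km.

6252 km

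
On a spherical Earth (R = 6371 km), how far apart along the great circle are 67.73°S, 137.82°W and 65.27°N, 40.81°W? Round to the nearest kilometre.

16602 km

Δλ = -40.81 − -137.82 = 97.01°.
Δφ = 65.27 − -67.73 = 133.00°.
a = sin²(Δφ/2) + cos φ₁ · cos φ₂ · sin²(Δλ/2) = 0.929944.
c = 2·atan2(√a, √(1−a)) = 2.60584 rad → d = 6371·c ≈ 16601.84 km.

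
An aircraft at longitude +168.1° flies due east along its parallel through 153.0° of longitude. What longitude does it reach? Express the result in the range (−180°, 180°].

Start at +168.1°; shift +153.0° → +321.1°.
+321.1° lies outside (−180°, 180°]; subtract 360° → -38.9°.

-38.9°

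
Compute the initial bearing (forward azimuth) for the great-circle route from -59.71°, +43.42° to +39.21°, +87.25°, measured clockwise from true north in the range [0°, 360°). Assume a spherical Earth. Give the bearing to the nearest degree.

34°

Δλ = 87.25 − 43.42 = 43.83°.
θ = atan2( sin Δλ · cos φ₂ , cos φ₁ · sin φ₂ − sin φ₁ · cos φ₂ · cos Δλ )
  = atan2(0.53659, 0.80151) = 33.801° → normalised to [0°, 360°): 33.801°.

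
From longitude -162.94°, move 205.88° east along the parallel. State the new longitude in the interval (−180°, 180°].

Start at -162.94°; shift +205.88° → +42.94°.
+42.94° already lies in (−180°, 180°].

+42.94°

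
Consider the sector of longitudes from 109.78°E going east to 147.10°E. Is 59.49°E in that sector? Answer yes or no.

No

Band width going east from +109.78° to +147.10°: ((147.10 − 109.78) mod 360) = 37.32°.
Offset of +59.49° east of the west edge: ((59.49 − 109.78) mod 360) = 309.71°.
309.71° > 37.32° ⇒ outside.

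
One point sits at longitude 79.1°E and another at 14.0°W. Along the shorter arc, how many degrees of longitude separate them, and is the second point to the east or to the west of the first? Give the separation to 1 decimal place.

Raw difference: -14.0 − 79.1 = -93.1°.
Normalise into (−180°, 180°]: -93.1° stays -93.1°.
Negative ⇒ the second point lies to the west; separation 93.1°.

93.1° west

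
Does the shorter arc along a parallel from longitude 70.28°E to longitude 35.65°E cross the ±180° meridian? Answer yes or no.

No

Signed shortest Δλ = ((35.65 − 70.28 + 180) mod 360) − 180 = -34.63°.
Going west by 34.63° from +70.28° reaches +35.65° without touching 180°.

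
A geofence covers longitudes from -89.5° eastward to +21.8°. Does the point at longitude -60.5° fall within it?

Band width going east from -89.5° to +21.8°: ((21.8 − -89.5) mod 360) = 111.3°.
Offset of -60.5° east of the west edge: ((-60.5 − -89.5) mod 360) = 29.0°.
29.0° ≤ 111.3° ⇒ inside.

Yes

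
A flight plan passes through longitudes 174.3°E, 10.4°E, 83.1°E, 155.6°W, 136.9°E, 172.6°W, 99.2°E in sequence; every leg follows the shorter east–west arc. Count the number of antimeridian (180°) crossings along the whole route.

4

Leg 1: +174.3° → +10.4°, shortest Δλ = -163.9° (west) — does not cross 180°.
Leg 2: +10.4° → +83.1°, shortest Δλ = 72.7° (east) — does not cross 180°.
Leg 3: +83.1° → -155.6°, shortest Δλ = 121.3° (east) — crosses 180°.
Leg 4: -155.6° → +136.9°, shortest Δλ = -67.5° (west) — crosses 180°.
Leg 5: +136.9° → -172.6°, shortest Δλ = 50.5° (east) — crosses 180°.
Leg 6: -172.6° → +99.2°, shortest Δλ = -88.2° (west) — crosses 180°.
Total crossings: 4.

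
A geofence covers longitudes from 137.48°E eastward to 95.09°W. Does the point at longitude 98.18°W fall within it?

Band width going east from +137.48° to -95.09°: ((-95.09 − 137.48) mod 360) = 127.43°.
Offset of -98.18° east of the west edge: ((-98.18 − 137.48) mod 360) = 124.34°.
124.34° ≤ 127.43° ⇒ inside.

Yes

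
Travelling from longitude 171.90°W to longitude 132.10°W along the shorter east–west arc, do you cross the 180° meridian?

No

Signed shortest Δλ = ((-132.10 − -171.90 + 180) mod 360) − 180 = 39.8°.
Going east by 39.8° from -171.90° reaches -132.10° without touching 180°.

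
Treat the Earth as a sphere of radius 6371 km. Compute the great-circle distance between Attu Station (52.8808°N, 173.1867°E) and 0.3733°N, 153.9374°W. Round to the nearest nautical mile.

Δλ = -153.9374 − 173.1867 = -327.1241°; wrapped into (−180°, 180°]: 32.8759°.
Δφ = 0.3733 − 52.8808 = -52.5075°.
a = sin²(Δφ/2) + cos φ₁ · cos φ₂ · sin²(Δλ/2) = 0.243994.
c = 2·atan2(√a, √(1−a)) = 1.03327 rad → d = 6371·c ≈ 6582.97 km ≈ 3554.52 nmi.

3555 nmi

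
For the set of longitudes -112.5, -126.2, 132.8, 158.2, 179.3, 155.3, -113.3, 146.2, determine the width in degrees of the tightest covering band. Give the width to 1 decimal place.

114.7°

Sort the longitudes: -126.2°, -113.3°, -112.5°, +132.8°, +146.2°, +155.3°, +158.2°, +179.3°.
Eastward gaps between consecutive values (wrapping around): 12.9°, 0.8°, 245.3°, 13.4°, 9.1°, 2.9°, 21.1°, 54.5°.
Largest gap = 245.3° ⇒ minimal covering band is its complement: 360° − 245.3° = 114.7°.
Band runs from +132.8° eastward to -112.5°, crossing the antimeridian.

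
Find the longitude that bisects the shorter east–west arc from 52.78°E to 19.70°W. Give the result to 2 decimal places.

Signed shortest Δλ from +52.78° to -19.70° is -72.48°.
Midpoint longitude = +52.78° + (-72.48°)/2 = +52.78° − 36.24° = +16.54°.

16.54°E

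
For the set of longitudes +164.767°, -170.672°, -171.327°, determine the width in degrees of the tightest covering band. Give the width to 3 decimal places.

24.561°

Sort the longitudes: -171.327°, -170.672°, +164.767°.
Eastward gaps between consecutive values (wrapping around): 0.655°, 335.439°, 23.906°.
Largest gap = 335.439° ⇒ minimal covering band is its complement: 360° − 335.439° = 24.561°.
Band runs from +164.767° eastward to -170.672°, crossing the antimeridian.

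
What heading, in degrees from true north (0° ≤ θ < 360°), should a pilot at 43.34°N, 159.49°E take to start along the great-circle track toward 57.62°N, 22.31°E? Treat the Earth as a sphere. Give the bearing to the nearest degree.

338°

Δλ = 22.31 − 159.49 = -137.18°.
θ = atan2( sin Δλ · cos φ₂ , cos φ₁ · sin φ₂ − sin φ₁ · cos φ₂ · cos Δλ )
  = atan2(-0.36400, 0.88381) = -22.385° → normalised to [0°, 360°): 337.615°.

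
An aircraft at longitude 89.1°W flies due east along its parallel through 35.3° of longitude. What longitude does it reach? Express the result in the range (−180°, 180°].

Start at -89.1°; shift +35.3° → -53.8°.
-53.8° already lies in (−180°, 180°].

53.8°W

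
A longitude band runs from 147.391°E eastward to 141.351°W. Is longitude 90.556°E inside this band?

Band width going east from +147.391° to -141.351°: ((-141.351 − 147.391) mod 360) = 71.258°.
Offset of +90.556° east of the west edge: ((90.556 − 147.391) mod 360) = 303.165°.
303.165° > 71.258° ⇒ outside.

No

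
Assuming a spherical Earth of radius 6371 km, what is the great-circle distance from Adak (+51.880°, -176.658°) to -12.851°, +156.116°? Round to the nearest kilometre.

7660 km

Δλ = 156.116 − -176.658 = 332.774°; wrapped into (−180°, 180°]: -27.226°.
Δφ = -12.851 − 51.880 = -64.731°.
a = sin²(Δφ/2) + cos φ₁ · cos φ₂ · sin²(Δλ/2) = 0.319905.
c = 2·atan2(√a, √(1−a)) = 1.20233 rad → d = 6371·c ≈ 7660.02 km.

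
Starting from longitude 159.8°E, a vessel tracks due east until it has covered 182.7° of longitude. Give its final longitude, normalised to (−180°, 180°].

Start at +159.8°; shift +182.7° → +342.5°.
+342.5° lies outside (−180°, 180°]; subtract 360° → -17.5°.

17.5°W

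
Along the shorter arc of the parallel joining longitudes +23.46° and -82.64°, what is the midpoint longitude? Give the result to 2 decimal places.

-29.59°

Signed shortest Δλ from +23.46° to -82.64° is -106.10°.
Midpoint longitude = +23.46° + (-106.10°)/2 = +23.46° − 53.05° = -29.59°.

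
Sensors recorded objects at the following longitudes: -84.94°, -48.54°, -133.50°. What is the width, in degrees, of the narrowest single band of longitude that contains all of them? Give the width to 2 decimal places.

84.96°

Sort the longitudes: -133.50°, -84.94°, -48.54°.
Eastward gaps between consecutive values (wrapping around): 48.56°, 36.40°, 275.04°.
Largest gap = 275.04° ⇒ minimal covering band is its complement: 360° − 275.04° = 84.96°.
Band runs from -133.50° eastward to -48.54°.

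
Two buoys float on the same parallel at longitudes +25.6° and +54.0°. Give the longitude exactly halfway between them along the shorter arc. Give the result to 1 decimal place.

+39.8°

Signed shortest Δλ from +25.6° to +54.0° is +28.4°.
Midpoint longitude = +25.6° + (+28.4°)/2 = +25.6° + 14.2° = +39.8°.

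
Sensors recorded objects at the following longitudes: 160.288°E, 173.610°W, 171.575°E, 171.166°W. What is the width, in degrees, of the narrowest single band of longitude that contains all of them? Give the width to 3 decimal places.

Sort the longitudes: -173.610°, -171.166°, +160.288°, +171.575°.
Eastward gaps between consecutive values (wrapping around): 2.444°, 331.454°, 11.287°, 14.815°.
Largest gap = 331.454° ⇒ minimal covering band is its complement: 360° − 331.454° = 28.546°.
Band runs from +160.288° eastward to -171.166°, crossing the antimeridian.

28.546°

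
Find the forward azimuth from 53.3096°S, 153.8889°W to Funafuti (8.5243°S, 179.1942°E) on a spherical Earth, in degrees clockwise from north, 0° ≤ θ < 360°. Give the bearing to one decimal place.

324.1°

Δλ = 179.1942 − -153.8889 = 333.0831°; wrapped into (−180°, 180°]: -26.9169°.
θ = atan2( sin Δλ · cos φ₂ , cos φ₁ · sin φ₂ − sin φ₁ · cos φ₂ · cos Δλ )
  = atan2(-0.44770, 0.61854) = -35.897° → normalised to [0°, 360°): 324.103°.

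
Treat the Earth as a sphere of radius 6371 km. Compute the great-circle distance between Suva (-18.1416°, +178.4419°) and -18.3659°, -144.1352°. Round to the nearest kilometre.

3945 km

Δλ = -144.1352 − 178.4419 = -322.5771°; wrapped into (−180°, 180°]: 37.4229°.
Δφ = -18.3659 − -18.1416 = -0.2243°.
a = sin²(Δφ/2) + cos φ₁ · cos φ₂ · sin²(Δλ/2) = 0.092821.
c = 2·atan2(√a, √(1−a)) = 0.61917 rad → d = 6371·c ≈ 3944.75 km.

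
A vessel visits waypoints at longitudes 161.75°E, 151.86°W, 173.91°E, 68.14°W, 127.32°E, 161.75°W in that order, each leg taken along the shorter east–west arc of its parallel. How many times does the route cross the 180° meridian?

Leg 1: +161.75° → -151.86°, shortest Δλ = 46.39° (east) — crosses 180°.
Leg 2: -151.86° → +173.91°, shortest Δλ = -34.23° (west) — crosses 180°.
Leg 3: +173.91° → -68.14°, shortest Δλ = 117.95° (east) — crosses 180°.
Leg 4: -68.14° → +127.32°, shortest Δλ = -164.54° (west) — crosses 180°.
Leg 5: +127.32° → -161.75°, shortest Δλ = 70.93° (east) — crosses 180°.
Total crossings: 5.

5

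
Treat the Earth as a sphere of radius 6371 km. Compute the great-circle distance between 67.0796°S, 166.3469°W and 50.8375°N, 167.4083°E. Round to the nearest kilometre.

Δλ = 167.4083 − -166.3469 = 333.7552°; wrapped into (−180°, 180°]: -26.2448°.
Δφ = 50.8375 − -67.0796 = 117.9171°.
a = sin²(Δφ/2) + cos φ₁ · cos φ₂ · sin²(Δλ/2) = 0.746774.
c = 2·atan2(√a, √(1−a)) = 2.08696 rad → d = 6371·c ≈ 13296.02 km.

13296 km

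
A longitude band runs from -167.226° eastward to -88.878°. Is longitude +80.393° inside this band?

Band width going east from -167.226° to -88.878°: ((-88.878 − -167.226) mod 360) = 78.348°.
Offset of +80.393° east of the west edge: ((80.393 − -167.226) mod 360) = 247.619°.
247.619° > 78.348° ⇒ outside.

No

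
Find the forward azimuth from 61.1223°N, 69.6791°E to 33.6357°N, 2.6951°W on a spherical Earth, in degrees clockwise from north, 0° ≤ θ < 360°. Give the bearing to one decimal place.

273.4°

Δλ = -2.6951 − 69.6791 = -72.3742°.
θ = atan2( sin Δλ · cos φ₂ , cos φ₁ · sin φ₂ − sin φ₁ · cos φ₂ · cos Δλ )
  = atan2(-0.79349, 0.04675) = -86.628° → normalised to [0°, 360°): 273.372°.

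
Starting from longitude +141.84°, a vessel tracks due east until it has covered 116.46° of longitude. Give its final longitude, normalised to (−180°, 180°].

-101.70°

Start at +141.84°; shift +116.46° → +258.30°.
+258.30° lies outside (−180°, 180°]; subtract 360° → -101.70°.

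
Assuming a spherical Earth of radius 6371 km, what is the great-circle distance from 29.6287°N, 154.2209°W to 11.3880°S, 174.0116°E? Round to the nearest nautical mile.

3073 nmi

Δλ = 174.0116 − -154.2209 = 328.2325°; wrapped into (−180°, 180°]: -31.7675°.
Δφ = -11.3880 − 29.6287 = -41.0167°.
a = sin²(Δφ/2) + cos φ₁ · cos φ₂ · sin²(Δλ/2) = 0.186569.
c = 2·atan2(√a, √(1−a)) = 0.89328 rad → d = 6371·c ≈ 5691.07 km ≈ 3072.93 nmi.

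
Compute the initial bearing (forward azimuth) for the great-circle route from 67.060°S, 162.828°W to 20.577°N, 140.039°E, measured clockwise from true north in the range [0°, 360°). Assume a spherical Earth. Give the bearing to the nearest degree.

Δλ = 140.039 − -162.828 = 302.867°; wrapped into (−180°, 180°]: -57.133°.
θ = atan2( sin Δλ · cos φ₂ , cos φ₁ · sin φ₂ − sin φ₁ · cos φ₂ · cos Δλ )
  = atan2(-0.78635, 0.60488) = -52.432° → normalised to [0°, 360°): 307.568°.

308°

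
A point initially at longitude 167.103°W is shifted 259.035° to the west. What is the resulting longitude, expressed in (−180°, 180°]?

66.138°W

Start at -167.103°; shift −259.035° → -426.138°.
-426.138° lies outside (−180°, 180°]; add 360° → -66.138°.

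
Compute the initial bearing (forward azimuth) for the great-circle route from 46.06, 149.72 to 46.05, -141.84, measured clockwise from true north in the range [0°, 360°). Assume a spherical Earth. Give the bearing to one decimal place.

Δλ = -141.84 − 149.72 = -291.56°; wrapped into (−180°, 180°]: 68.44°.
θ = atan2( sin Δλ · cos φ₂ , cos φ₁ · sin φ₂ − sin φ₁ · cos φ₂ · cos Δλ )
  = atan2(0.64547, 0.31593) = 63.920° → normalised to [0°, 360°): 63.920°.

63.9°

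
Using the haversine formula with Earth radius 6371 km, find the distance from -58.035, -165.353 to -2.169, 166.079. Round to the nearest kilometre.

Δλ = 166.079 − -165.353 = 331.432°; wrapped into (−180°, 180°]: -28.568°.
Δφ = -2.169 − -58.035 = 55.866°.
a = sin²(Δφ/2) + cos φ₁ · cos φ₂ · sin²(Δλ/2) = 0.251639.
c = 2·atan2(√a, √(1−a)) = 1.05098 rad → d = 6371·c ≈ 6695.78 km.

6696 km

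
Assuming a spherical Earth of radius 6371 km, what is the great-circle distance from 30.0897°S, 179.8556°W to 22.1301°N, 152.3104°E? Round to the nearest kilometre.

6524 km

Δλ = 152.3104 − -179.8556 = 332.1660°; wrapped into (−180°, 180°]: -27.8340°.
Δφ = 22.1301 − -30.0897 = 52.2198°.
a = sin²(Δφ/2) + cos φ₁ · cos φ₂ · sin²(Δλ/2) = 0.240048.
c = 2·atan2(√a, √(1−a)) = 1.02406 rad → d = 6371·c ≈ 6524.27 km.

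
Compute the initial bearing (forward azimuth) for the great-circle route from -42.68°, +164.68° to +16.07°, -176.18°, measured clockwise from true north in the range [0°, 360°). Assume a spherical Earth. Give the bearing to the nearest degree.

21°

Δλ = -176.18 − 164.68 = -340.86°; wrapped into (−180°, 180°]: 19.14°.
θ = atan2( sin Δλ · cos φ₂ , cos φ₁ · sin φ₂ − sin φ₁ · cos φ₂ · cos Δλ )
  = atan2(0.31507, 0.81890) = 21.044° → normalised to [0°, 360°): 21.044°.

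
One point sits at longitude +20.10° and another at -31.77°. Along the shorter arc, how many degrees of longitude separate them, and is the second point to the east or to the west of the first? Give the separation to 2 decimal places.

Raw difference: -31.77 − 20.10 = -51.87°.
Normalise into (−180°, 180°]: -51.87° stays -51.87°.
Negative ⇒ the second point lies to the west; separation 51.87°.

51.87° west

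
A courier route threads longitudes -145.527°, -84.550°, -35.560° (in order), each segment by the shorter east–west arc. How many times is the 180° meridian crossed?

0

Leg 1: -145.527° → -84.550°, shortest Δλ = 60.977° (east) — does not cross 180°.
Leg 2: -84.550° → -35.560°, shortest Δλ = 48.99° (east) — does not cross 180°.
Total crossings: 0.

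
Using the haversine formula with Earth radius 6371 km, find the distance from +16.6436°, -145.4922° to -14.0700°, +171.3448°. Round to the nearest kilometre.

5842 km

Δλ = 171.3448 − -145.4922 = 316.8370°; wrapped into (−180°, 180°]: -43.1630°.
Δφ = -14.0700 − 16.6436 = -30.7136°.
a = sin²(Δφ/2) + cos φ₁ · cos φ₂ · sin²(Δλ/2) = 0.195872.
c = 2·atan2(√a, √(1−a)) = 0.91694 rad → d = 6371·c ≈ 5841.79 km.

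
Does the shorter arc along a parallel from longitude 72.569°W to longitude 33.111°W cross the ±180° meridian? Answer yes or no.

Signed shortest Δλ = ((-33.111 − -72.569 + 180) mod 360) − 180 = 39.458°.
Going east by 39.458° from -72.569° reaches -33.111° without touching 180°.

No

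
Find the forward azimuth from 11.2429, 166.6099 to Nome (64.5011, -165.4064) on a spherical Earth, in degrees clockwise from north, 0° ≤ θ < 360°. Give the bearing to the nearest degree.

Δλ = -165.4064 − 166.6099 = -332.0163°; wrapped into (−180°, 180°]: 27.9837°.
θ = atan2( sin Δλ · cos φ₂ , cos φ₁ · sin φ₂ − sin φ₁ · cos φ₂ · cos Δλ )
  = atan2(0.20200, 0.81115) = 13.984° → normalised to [0°, 360°): 13.984°.

14°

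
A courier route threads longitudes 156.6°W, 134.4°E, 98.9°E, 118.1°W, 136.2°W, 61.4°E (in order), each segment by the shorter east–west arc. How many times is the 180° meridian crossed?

Leg 1: -156.6° → +134.4°, shortest Δλ = -69.0° (west) — crosses 180°.
Leg 2: +134.4° → +98.9°, shortest Δλ = -35.5° (west) — does not cross 180°.
Leg 3: +98.9° → -118.1°, shortest Δλ = 143.0° (east) — crosses 180°.
Leg 4: -118.1° → -136.2°, shortest Δλ = -18.1° (west) — does not cross 180°.
Leg 5: -136.2° → +61.4°, shortest Δλ = -162.4° (west) — crosses 180°.
Total crossings: 3.

3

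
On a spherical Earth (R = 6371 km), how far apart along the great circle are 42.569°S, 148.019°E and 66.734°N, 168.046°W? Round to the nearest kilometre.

Δλ = -168.046 − 148.019 = -316.065°; wrapped into (−180°, 180°]: 43.935°.
Δφ = 66.734 − -42.569 = 109.303°.
a = sin²(Δφ/2) + cos φ₁ · cos φ₂ · sin²(Δλ/2) = 0.705990.
c = 2·atan2(√a, √(1−a)) = 1.99542 rad → d = 6371·c ≈ 12712.83 km.

12713 km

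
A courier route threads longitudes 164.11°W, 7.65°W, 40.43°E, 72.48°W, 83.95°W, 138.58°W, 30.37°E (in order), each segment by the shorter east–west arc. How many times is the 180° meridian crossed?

0

Leg 1: -164.11° → -7.65°, shortest Δλ = 156.46° (east) — does not cross 180°.
Leg 2: -7.65° → +40.43°, shortest Δλ = 48.08° (east) — does not cross 180°.
Leg 3: +40.43° → -72.48°, shortest Δλ = -112.91° (west) — does not cross 180°.
Leg 4: -72.48° → -83.95°, shortest Δλ = -11.47° (west) — does not cross 180°.
Leg 5: -83.95° → -138.58°, shortest Δλ = -54.63° (west) — does not cross 180°.
Leg 6: -138.58° → +30.37°, shortest Δλ = 168.95° (east) — does not cross 180°.
Total crossings: 0.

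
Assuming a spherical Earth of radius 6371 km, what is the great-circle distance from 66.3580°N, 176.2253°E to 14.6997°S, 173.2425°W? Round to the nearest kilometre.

9055 km

Δλ = -173.2425 − 176.2253 = -349.4678°; wrapped into (−180°, 180°]: 10.5322°.
Δφ = -14.6997 − 66.3580 = -81.0577°.
a = sin²(Δφ/2) + cos φ₁ · cos φ₂ · sin²(Δλ/2) = 0.425548.
c = 2·atan2(√a, √(1−a)) = 1.42134 rad → d = 6371·c ≈ 9055.33 km.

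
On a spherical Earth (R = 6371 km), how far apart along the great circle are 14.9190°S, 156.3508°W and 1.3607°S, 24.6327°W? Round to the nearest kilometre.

14405 km

Δλ = -24.6327 − -156.3508 = 131.7181°.
Δφ = -1.3607 − -14.9190 = 13.5583°.
a = sin²(Δφ/2) + cos φ₁ · cos φ₂ · sin²(Δλ/2) = 0.818369.
c = 2·atan2(√a, √(1−a)) = 2.26106 rad → d = 6371·c ≈ 14405.20 km.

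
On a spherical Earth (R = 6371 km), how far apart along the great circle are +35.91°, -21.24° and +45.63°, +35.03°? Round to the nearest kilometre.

4759 km

Δλ = 35.03 − -21.24 = 56.27°.
Δφ = 45.63 − 35.91 = 9.72°.
a = sin²(Δφ/2) + cos φ₁ · cos φ₂ · sin²(Δλ/2) = 0.133118.
c = 2·atan2(√a, √(1−a)) = 0.74695 rad → d = 6371·c ≈ 4758.83 km.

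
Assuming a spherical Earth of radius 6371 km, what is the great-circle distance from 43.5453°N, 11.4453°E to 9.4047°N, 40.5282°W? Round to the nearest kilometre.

6274 km

Δλ = -40.5282 − 11.4453 = -51.9735°.
Δφ = 9.4047 − 43.5453 = -34.1406°.
a = sin²(Δφ/2) + cos φ₁ · cos φ₂ · sin²(Δλ/2) = 0.223456.
c = 2·atan2(√a, √(1−a)) = 0.98473 rad → d = 6371·c ≈ 6273.72 km.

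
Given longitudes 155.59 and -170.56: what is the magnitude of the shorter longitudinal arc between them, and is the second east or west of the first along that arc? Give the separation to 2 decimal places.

Raw difference: -170.56 − 155.59 = -326.15°.
Normalise into (−180°, 180°]: -326.15° + 360° = 33.85°.
Positive ⇒ the second point lies to the east; separation 33.85°.

33.85° east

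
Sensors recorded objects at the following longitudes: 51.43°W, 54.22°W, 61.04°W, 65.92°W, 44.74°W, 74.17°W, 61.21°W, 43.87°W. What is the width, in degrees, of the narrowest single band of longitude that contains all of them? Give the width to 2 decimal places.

Sort the longitudes: -74.17°, -65.92°, -61.21°, -61.04°, -54.22°, -51.43°, -44.74°, -43.87°.
Eastward gaps between consecutive values (wrapping around): 8.25°, 4.71°, 0.17°, 6.82°, 2.79°, 6.69°, 0.87°, 329.70°.
Largest gap = 329.70° ⇒ minimal covering band is its complement: 360° − 329.70° = 30.30°.
Band runs from -74.17° eastward to -43.87°.

30.30°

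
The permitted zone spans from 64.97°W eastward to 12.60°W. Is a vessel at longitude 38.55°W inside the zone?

Yes

Band width going east from -64.97° to -12.60°: ((-12.60 − -64.97) mod 360) = 52.37°.
Offset of -38.55° east of the west edge: ((-38.55 − -64.97) mod 360) = 26.42°.
26.42° ≤ 52.37° ⇒ inside.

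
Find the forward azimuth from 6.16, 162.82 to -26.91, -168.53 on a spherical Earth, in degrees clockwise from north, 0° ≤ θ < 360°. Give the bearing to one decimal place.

141.3°

Δλ = -168.53 − 162.82 = -331.35°; wrapped into (−180°, 180°]: 28.65°.
θ = atan2( sin Δλ · cos φ₂ , cos φ₁ · sin φ₂ − sin φ₁ · cos φ₂ · cos Δλ )
  = atan2(0.42754, -0.53395) = 141.315° → normalised to [0°, 360°): 141.315°.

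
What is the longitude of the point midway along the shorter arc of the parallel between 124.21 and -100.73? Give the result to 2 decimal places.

Signed shortest Δλ from +124.21° to -100.73° is +135.06°.
Midpoint longitude = +124.21° + (+135.06°)/2 = +124.21° + 67.53° = +191.74°.
Normalise into (−180°, 180°]: -168.26°.
(The naïve average (+124.21 + -100.73)/2 = 11.74° is on the wrong side of the globe.)

-168.26°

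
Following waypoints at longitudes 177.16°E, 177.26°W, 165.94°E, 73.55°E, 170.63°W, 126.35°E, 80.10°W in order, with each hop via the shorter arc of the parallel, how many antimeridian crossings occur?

5

Leg 1: +177.16° → -177.26°, shortest Δλ = 5.58° (east) — crosses 180°.
Leg 2: -177.26° → +165.94°, shortest Δλ = -16.8° (west) — crosses 180°.
Leg 3: +165.94° → +73.55°, shortest Δλ = -92.39° (west) — does not cross 180°.
Leg 4: +73.55° → -170.63°, shortest Δλ = 115.82° (east) — crosses 180°.
Leg 5: -170.63° → +126.35°, shortest Δλ = -63.02° (west) — crosses 180°.
Leg 6: +126.35° → -80.10°, shortest Δλ = 153.55° (east) — crosses 180°.
Total crossings: 5.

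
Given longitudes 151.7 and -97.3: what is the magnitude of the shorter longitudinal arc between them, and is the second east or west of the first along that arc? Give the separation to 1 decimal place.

111.0° east

Raw difference: -97.3 − 151.7 = -249.0°.
Normalise into (−180°, 180°]: -249.0° + 360° = 111.0°.
Positive ⇒ the second point lies to the east; separation 111.0°.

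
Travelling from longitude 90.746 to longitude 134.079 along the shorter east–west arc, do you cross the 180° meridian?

No

Signed shortest Δλ = ((134.079 − 90.746 + 180) mod 360) − 180 = 43.333°.
Going east by 43.333° from +90.746° reaches +134.079° without touching 180°.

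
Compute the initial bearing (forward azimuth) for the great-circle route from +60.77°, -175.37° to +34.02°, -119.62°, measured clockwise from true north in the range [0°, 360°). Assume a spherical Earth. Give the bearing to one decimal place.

Δλ = -119.62 − -175.37 = 55.75°.
θ = atan2( sin Δλ · cos φ₂ , cos φ₁ · sin φ₂ − sin φ₁ · cos φ₂ · cos Δλ )
  = atan2(0.68511, -0.13387) = 101.057° → normalised to [0°, 360°): 101.057°.

101.1°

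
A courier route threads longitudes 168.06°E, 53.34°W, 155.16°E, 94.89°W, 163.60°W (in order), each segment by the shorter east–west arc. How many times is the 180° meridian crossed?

Leg 1: +168.06° → -53.34°, shortest Δλ = 138.6° (east) — crosses 180°.
Leg 2: -53.34° → +155.16°, shortest Δλ = -151.5° (west) — crosses 180°.
Leg 3: +155.16° → -94.89°, shortest Δλ = 109.95° (east) — crosses 180°.
Leg 4: -94.89° → -163.60°, shortest Δλ = -68.71° (west) — does not cross 180°.
Total crossings: 3.

3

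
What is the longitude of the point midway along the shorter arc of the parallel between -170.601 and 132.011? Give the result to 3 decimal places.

+160.705°

Signed shortest Δλ from -170.601° to +132.011° is -57.388°.
Midpoint longitude = -170.601° + (-57.388°)/2 = -170.601° − 28.694° = -199.295°.
Normalise into (−180°, 180°]: +160.705°.
(The naïve average (-170.601 + +132.011)/2 = -19.295° is on the wrong side of the globe.)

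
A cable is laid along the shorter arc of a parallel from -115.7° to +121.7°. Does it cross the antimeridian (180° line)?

Yes

Naïve |121.7 − -115.7| = 237.4° > 180°, so the shorter arc goes the other way round — across 180°.
Signed shortest Δλ = ((121.7 − -115.7 + 180) mod 360) − 180 = -122.6°.
Going west by 122.6° from -115.7° passes through 180° before reaching +121.7°.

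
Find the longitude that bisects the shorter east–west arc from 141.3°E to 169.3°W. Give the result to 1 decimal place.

166.0°E

Signed shortest Δλ from +141.3° to -169.3° is +49.4°.
Midpoint longitude = +141.3° + (+49.4°)/2 = +141.3° + 24.7° = +166.0°.
(The naïve average (+141.3 + -169.3)/2 = -14.0° is on the wrong side of the globe.)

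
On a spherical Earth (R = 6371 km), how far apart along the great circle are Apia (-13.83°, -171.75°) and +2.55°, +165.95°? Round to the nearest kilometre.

3060 km

Δλ = 165.95 − -171.75 = 337.70°; wrapped into (−180°, 180°]: -22.30°.
Δφ = 2.55 − -13.83 = 16.38°.
a = sin²(Δφ/2) + cos φ₁ · cos φ₂ · sin²(Δλ/2) = 0.056569.
c = 2·atan2(√a, √(1−a)) = 0.48029 rad → d = 6371·c ≈ 3059.91 km.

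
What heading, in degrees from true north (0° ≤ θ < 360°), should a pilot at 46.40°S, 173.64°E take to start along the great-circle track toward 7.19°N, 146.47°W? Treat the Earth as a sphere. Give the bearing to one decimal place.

44.9°

Δλ = -146.47 − 173.64 = -320.11°; wrapped into (−180°, 180°]: 39.89°.
θ = atan2( sin Δλ · cos φ₂ , cos φ₁ · sin φ₂ − sin φ₁ · cos φ₂ · cos Δλ )
  = atan2(0.63627, 0.63758) = 44.941° → normalised to [0°, 360°): 44.941°.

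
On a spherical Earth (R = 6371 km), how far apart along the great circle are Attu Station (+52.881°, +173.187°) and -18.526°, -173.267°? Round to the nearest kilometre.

Δλ = -173.267 − 173.187 = -346.454°; wrapped into (−180°, 180°]: 13.546°.
Δφ = -18.526 − 52.881 = -71.407°.
a = sin²(Δφ/2) + cos φ₁ · cos φ₂ · sin²(Δλ/2) = 0.348537.
c = 2·atan2(√a, √(1−a)) = 1.26303 rad → d = 6371·c ≈ 8046.79 km.

8047 km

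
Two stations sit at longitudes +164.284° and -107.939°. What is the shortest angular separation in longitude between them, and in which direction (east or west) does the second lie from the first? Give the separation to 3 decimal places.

87.777° east

Raw difference: -107.939 − 164.284 = -272.223°.
Normalise into (−180°, 180°]: -272.223° + 360° = 87.777°.
Positive ⇒ the second point lies to the east; separation 87.777°.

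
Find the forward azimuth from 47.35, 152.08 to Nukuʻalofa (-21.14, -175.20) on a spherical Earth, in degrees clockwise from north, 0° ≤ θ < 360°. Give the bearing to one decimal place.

148.5°

Δλ = -175.20 − 152.08 = -327.28°; wrapped into (−180°, 180°]: 32.72°.
θ = atan2( sin Δλ · cos φ₂ , cos φ₁ · sin φ₂ − sin φ₁ · cos φ₂ · cos Δλ )
  = atan2(0.50416, -0.82150) = 148.462° → normalised to [0°, 360°): 148.462°.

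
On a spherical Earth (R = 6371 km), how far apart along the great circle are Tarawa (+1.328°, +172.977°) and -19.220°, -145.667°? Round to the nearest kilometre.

5059 km

Δλ = -145.667 − 172.977 = -318.644°; wrapped into (−180°, 180°]: 41.356°.
Δφ = -19.220 − 1.328 = -20.548°.
a = sin²(Δφ/2) + cos φ₁ · cos φ₂ · sin²(Δλ/2) = 0.149520.
c = 2·atan2(√a, √(1−a)) = 0.79405 rad → d = 6371·c ≈ 5058.91 km.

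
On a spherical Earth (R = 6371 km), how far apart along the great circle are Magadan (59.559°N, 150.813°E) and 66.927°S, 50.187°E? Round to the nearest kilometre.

Δλ = 50.187 − 150.813 = -100.626°.
Δφ = -66.927 − 59.559 = -126.486°.
a = sin²(Δφ/2) + cos φ₁ · cos φ₂ · sin²(Δλ/2) = 0.914899.
c = 2·atan2(√a, √(1−a)) = 2.54954 rad → d = 6371·c ≈ 16243.13 km.

16243 km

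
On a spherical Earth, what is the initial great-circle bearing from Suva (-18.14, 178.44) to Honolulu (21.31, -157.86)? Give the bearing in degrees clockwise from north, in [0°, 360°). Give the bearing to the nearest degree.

Δλ = -157.86 − 178.44 = -336.30°; wrapped into (−180°, 180°]: 23.70°.
θ = atan2( sin Δλ · cos φ₂ , cos φ₁ · sin φ₂ − sin φ₁ · cos φ₂ · cos Δλ )
  = atan2(0.37447, 0.61094) = 31.505° → normalised to [0°, 360°): 31.505°.

32°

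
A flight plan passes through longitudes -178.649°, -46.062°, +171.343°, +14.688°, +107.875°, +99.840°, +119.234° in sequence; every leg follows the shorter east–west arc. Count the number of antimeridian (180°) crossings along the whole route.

1

Leg 1: -178.649° → -46.062°, shortest Δλ = 132.587° (east) — does not cross 180°.
Leg 2: -46.062° → +171.343°, shortest Δλ = -142.595° (west) — crosses 180°.
Leg 3: +171.343° → +14.688°, shortest Δλ = -156.655° (west) — does not cross 180°.
Leg 4: +14.688° → +107.875°, shortest Δλ = 93.187° (east) — does not cross 180°.
Leg 5: +107.875° → +99.840°, shortest Δλ = -8.035° (west) — does not cross 180°.
Leg 6: +99.840° → +119.234°, shortest Δλ = 19.394° (east) — does not cross 180°.
Total crossings: 1.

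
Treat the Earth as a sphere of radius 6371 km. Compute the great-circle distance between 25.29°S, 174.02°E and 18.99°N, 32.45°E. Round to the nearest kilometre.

Δλ = 32.45 − 174.02 = -141.57°.
Δφ = 18.99 − -25.29 = 44.28°.
a = sin²(Δφ/2) + cos φ₁ · cos φ₂ · sin²(Δλ/2) = 0.904376.
c = 2·atan2(√a, √(1−a)) = 2.51282 rad → d = 6371·c ≈ 16009.20 km.

16009 km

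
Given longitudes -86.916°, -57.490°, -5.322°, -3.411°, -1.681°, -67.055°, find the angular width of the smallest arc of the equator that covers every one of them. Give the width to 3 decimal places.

85.235°

Sort the longitudes: -86.916°, -67.055°, -57.490°, -5.322°, -3.411°, -1.681°.
Eastward gaps between consecutive values (wrapping around): 19.861°, 9.565°, 52.168°, 1.911°, 1.730°, 274.765°.
Largest gap = 274.765° ⇒ minimal covering band is its complement: 360° − 274.765° = 85.235°.
Band runs from -86.916° eastward to -1.681°.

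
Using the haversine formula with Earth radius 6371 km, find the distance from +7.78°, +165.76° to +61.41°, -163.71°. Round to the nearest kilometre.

6469 km

Δλ = -163.71 − 165.76 = -329.47°; wrapped into (−180°, 180°]: 30.53°.
Δφ = 61.41 − 7.78 = 53.63°.
a = sin²(Δφ/2) + cos φ₁ · cos φ₂ · sin²(Δλ/2) = 0.236367.
c = 2·atan2(√a, √(1−a)) = 1.01542 rad → d = 6371·c ≈ 6469.23 km.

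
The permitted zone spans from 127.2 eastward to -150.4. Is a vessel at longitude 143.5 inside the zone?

Yes

Band width going east from +127.2° to -150.4°: ((-150.4 − 127.2) mod 360) = 82.4°.
Offset of +143.5° east of the west edge: ((143.5 − 127.2) mod 360) = 16.3°.
16.3° ≤ 82.4° ⇒ inside.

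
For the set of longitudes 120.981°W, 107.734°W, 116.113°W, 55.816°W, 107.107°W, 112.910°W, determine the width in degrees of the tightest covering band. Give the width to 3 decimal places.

65.165°

Sort the longitudes: -120.981°, -116.113°, -112.910°, -107.734°, -107.107°, -55.816°.
Eastward gaps between consecutive values (wrapping around): 4.868°, 3.203°, 5.176°, 0.627°, 51.291°, 294.835°.
Largest gap = 294.835° ⇒ minimal covering band is its complement: 360° − 294.835° = 65.165°.
Band runs from -120.981° eastward to -55.816°.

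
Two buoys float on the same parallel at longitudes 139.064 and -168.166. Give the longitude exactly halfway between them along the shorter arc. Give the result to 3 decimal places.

+165.449°

Signed shortest Δλ from +139.064° to -168.166° is +52.770°.
Midpoint longitude = +139.064° + (+52.770°)/2 = +139.064° + 26.385° = +165.449°.
(The naïve average (+139.064 + -168.166)/2 = -14.551° is on the wrong side of the globe.)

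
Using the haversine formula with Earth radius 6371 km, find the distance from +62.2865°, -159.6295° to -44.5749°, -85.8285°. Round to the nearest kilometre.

13558 km

Δλ = -85.8285 − -159.6295 = 73.8010°.
Δφ = -44.5749 − 62.2865 = -106.8614°.
a = sin²(Δφ/2) + cos φ₁ · cos φ₂ · sin²(Δλ/2) = 0.764456.
c = 2·atan2(√a, √(1−a)) = 2.12812 rad → d = 6371·c ≈ 13558.22 km.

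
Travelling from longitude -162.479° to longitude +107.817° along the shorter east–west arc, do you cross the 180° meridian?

Yes

Naïve |107.817 − -162.479| = 270.296° > 180°, so the shorter arc goes the other way round — across 180°.
Signed shortest Δλ = ((107.817 − -162.479 + 180) mod 360) − 180 = -89.704°.
Going west by 89.704° from -162.479° passes through 180° before reaching +107.817°.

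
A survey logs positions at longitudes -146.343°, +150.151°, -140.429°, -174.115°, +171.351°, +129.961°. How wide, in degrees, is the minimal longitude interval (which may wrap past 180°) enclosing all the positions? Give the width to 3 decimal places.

Sort the longitudes: -174.115°, -146.343°, -140.429°, +129.961°, +150.151°, +171.351°.
Eastward gaps between consecutive values (wrapping around): 27.772°, 5.914°, 270.390°, 20.190°, 21.200°, 14.534°.
Largest gap = 270.390° ⇒ minimal covering band is its complement: 360° − 270.390° = 89.610°.
Band runs from +129.961° eastward to -140.429°, crossing the antimeridian.

89.610°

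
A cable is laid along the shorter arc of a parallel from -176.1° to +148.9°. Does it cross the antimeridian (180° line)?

Naïve |148.9 − -176.1| = 325.0° > 180°, so the shorter arc goes the other way round — across 180°.
Signed shortest Δλ = ((148.9 − -176.1 + 180) mod 360) − 180 = -35.0°.
Going west by 35.0° from -176.1° passes through 180° before reaching +148.9°.

Yes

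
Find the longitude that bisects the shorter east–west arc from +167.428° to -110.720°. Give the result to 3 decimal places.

Signed shortest Δλ from +167.428° to -110.720° is +81.852°.
Midpoint longitude = +167.428° + (+81.852°)/2 = +167.428° + 40.926° = +208.354°.
Normalise into (−180°, 180°]: -151.646°.
(The naïve average (+167.428 + -110.720)/2 = 28.354° is on the wrong side of the globe.)

-151.646°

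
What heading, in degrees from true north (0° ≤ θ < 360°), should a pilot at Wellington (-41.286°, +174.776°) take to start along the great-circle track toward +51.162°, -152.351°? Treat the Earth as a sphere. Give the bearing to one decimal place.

Δλ = -152.351 − 174.776 = -327.127°; wrapped into (−180°, 180°]: 32.873°.
θ = atan2( sin Δλ · cos φ₂ , cos φ₁ · sin φ₂ − sin φ₁ · cos φ₂ · cos Δλ )
  = atan2(0.34039, 0.93283) = 20.047° → normalised to [0°, 360°): 20.047°.

20.0°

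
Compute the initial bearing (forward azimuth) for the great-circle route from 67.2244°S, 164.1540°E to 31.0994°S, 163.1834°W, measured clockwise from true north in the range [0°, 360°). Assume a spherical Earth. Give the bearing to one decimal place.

Δλ = -163.1834 − 164.1540 = -327.3374°; wrapped into (−180°, 180°]: 32.6626°.
θ = atan2( sin Δλ · cos φ₂ , cos φ₁ · sin φ₂ − sin φ₁ · cos φ₂ · cos Δλ )
  = atan2(0.46212, 0.46470) = 44.841° → normalised to [0°, 360°): 44.841°.

44.8°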